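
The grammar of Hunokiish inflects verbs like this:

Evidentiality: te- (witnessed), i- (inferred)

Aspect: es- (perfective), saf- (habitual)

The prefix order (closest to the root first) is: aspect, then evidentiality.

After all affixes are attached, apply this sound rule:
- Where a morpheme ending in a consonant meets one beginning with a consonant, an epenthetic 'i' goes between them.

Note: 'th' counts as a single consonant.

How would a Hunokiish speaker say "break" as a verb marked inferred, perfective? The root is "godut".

iesigodut

Attach aspect perfective es- → esgodut.
Attach evidentiality inferred i- → iesgodut.
Apply epenthesis: iesgodut → iesigodut.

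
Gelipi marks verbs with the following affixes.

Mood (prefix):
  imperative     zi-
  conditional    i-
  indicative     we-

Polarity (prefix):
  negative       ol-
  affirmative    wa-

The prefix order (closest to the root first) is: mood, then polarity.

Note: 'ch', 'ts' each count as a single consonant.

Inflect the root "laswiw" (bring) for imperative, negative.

Attach mood imperative zi- → zilaswiw.
Attach polarity negative ol- → olzilaswiw.

olzilaswiw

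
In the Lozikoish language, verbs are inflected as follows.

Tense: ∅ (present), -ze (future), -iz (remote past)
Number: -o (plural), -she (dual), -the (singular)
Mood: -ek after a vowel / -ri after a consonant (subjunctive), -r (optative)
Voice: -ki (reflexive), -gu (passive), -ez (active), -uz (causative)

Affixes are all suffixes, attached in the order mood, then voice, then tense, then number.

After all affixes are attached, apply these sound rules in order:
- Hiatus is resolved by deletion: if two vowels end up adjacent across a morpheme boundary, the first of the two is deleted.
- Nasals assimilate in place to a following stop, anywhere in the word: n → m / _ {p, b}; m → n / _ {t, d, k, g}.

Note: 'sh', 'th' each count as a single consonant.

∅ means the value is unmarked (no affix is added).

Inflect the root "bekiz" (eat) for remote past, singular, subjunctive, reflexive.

bekizrikizthe

Attach mood subjunctive -ri (after consonant 'z') → bekizri.
Attach voice reflexive -ki → bekizriki.
Attach tense remote past -iz → bekizrikiiz.
Attach number singular -the → bekizrikiizthe.
Apply vowel deletion: bekizrikiizthe → bekizrikizthe.
Nasal assimilation: no change.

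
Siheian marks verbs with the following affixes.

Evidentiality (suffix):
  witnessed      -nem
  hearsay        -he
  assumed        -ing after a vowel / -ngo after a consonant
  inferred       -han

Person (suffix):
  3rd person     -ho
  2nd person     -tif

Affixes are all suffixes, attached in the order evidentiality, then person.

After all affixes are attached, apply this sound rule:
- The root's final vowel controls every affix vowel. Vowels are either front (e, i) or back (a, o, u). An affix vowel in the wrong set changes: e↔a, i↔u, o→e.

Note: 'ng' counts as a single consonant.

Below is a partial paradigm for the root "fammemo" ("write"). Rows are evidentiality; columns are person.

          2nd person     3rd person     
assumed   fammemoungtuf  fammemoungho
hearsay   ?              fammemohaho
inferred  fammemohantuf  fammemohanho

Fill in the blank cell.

fammemohatuf

Attach evidentiality hearsay -he → fammemohe.
Attach person 2nd person -tif → fammemohetif.
Apply vowel harmony: fammemohetif → fammemohatuf.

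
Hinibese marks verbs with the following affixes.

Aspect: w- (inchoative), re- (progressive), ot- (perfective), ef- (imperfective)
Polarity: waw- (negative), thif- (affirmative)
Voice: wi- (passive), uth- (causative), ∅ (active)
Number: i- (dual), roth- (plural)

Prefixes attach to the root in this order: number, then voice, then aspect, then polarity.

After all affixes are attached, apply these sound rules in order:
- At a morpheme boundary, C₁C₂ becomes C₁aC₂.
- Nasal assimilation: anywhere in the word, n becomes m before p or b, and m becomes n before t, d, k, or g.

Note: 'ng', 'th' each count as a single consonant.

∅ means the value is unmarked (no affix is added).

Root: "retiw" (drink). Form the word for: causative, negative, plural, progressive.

wawareutharotharetiw

Attach number plural roth- → rothretiw.
Attach voice causative uth- → uthrothretiw.
Attach aspect progressive re- → reuthrothretiw.
Attach polarity negative waw- → wawreuthrothretiw.
Apply epenthesis: wawreuthrothretiw → wawareutharotharetiw.
Nasal assimilation: no change.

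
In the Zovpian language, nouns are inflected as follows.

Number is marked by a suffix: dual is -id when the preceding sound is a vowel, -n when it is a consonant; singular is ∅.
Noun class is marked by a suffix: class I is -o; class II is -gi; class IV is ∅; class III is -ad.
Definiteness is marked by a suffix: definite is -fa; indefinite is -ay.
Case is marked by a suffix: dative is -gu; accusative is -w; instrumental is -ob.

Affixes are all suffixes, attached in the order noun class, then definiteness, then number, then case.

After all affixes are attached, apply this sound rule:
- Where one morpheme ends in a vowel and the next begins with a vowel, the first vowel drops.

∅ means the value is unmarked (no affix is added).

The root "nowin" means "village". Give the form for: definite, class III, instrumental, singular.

Attach noun class class III -ad → nowinad.
Attach definiteness definite -fa → nowinadfa.
number = singular: zero marking, form stays nowinadfa.
Attach case instrumental -ob → nowinadfaob.
Apply vowel deletion: nowinadfaob → nowinadfob.

nowinadfob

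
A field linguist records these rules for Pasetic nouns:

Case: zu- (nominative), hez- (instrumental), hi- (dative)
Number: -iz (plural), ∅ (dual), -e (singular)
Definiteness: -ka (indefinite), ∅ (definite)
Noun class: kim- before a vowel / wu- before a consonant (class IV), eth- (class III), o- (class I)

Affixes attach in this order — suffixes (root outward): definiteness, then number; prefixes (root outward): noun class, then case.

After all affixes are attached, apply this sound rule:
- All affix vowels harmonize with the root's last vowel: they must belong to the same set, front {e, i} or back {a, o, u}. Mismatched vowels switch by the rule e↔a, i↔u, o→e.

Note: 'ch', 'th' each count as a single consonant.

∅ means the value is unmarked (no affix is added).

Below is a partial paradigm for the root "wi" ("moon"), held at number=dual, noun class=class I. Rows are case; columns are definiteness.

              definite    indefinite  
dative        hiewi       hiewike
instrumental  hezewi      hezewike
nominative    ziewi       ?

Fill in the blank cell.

Attach definiteness indefinite -ka → wika.
number = dual: zero marking, form stays wika.
Attach noun class class I o- → owika.
Attach case nominative zu- → zuowika.
Apply vowel harmony: zuowika → ziewike.

ziewike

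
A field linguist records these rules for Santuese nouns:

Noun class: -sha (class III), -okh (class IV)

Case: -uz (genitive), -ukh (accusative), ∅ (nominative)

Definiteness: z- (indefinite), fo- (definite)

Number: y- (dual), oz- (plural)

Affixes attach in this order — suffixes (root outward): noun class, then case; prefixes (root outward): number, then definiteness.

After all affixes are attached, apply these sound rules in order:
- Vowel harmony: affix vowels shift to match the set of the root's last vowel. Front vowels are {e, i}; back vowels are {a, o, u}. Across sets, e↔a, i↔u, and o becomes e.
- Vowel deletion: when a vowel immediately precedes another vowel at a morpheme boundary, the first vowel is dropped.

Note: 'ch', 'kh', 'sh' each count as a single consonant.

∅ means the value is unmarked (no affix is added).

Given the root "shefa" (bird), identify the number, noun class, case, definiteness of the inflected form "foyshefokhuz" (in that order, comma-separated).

Segment: fo-y-shefa-okh-uz.
number: y- → dual.
noun class: -okh → class IV.
case: -uz → genitive.
definiteness: fo- → definite.

dual, class IV, genitive, definite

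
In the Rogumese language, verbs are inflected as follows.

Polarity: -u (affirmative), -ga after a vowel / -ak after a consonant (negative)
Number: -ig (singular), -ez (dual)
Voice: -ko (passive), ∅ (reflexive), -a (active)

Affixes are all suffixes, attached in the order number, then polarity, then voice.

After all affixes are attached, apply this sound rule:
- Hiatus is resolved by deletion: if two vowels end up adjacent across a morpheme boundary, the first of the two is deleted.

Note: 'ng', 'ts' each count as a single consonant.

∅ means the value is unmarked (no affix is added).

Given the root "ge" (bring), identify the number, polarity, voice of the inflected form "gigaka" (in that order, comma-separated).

Segment: ge-ig-ak-a.
number: -ig → singular.
polarity: -ga/ak → negative.
voice: -a → active.

singular, negative, active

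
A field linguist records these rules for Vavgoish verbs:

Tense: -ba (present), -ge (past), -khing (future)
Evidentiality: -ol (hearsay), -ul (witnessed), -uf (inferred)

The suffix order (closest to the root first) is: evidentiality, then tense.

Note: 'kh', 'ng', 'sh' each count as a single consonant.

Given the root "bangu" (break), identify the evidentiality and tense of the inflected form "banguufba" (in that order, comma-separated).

Segment: bangu-uf-ba.
evidentiality: -uf → inferred.
tense: -ba → present.

inferred, present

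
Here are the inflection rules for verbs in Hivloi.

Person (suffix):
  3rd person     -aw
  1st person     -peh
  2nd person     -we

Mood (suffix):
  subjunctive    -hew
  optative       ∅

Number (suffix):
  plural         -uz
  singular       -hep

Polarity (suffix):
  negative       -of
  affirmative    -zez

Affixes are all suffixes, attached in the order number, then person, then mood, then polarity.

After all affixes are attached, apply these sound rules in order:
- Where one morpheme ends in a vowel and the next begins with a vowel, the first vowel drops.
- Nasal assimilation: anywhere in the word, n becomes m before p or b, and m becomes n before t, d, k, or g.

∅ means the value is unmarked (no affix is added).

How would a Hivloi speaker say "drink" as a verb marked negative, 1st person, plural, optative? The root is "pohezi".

pohezuzpehof

Attach number plural -uz → poheziuz.
Attach person 1st person -peh → poheziuzpeh.
mood = optative: zero marking, form stays poheziuzpeh.
Attach polarity negative -of → poheziuzpehof.
Apply vowel deletion: poheziuzpehof → pohezuzpehof.
Nasal assimilation: no change.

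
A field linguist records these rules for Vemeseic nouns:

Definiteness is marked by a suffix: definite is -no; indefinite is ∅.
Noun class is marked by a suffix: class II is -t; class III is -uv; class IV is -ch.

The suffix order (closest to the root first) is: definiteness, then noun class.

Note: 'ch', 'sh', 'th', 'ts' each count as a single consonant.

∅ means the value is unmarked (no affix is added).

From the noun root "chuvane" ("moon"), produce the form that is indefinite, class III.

definiteness = indefinite: zero marking, form stays chuvane.
Attach noun class class III -uv → chuvaneuv.

chuvaneuv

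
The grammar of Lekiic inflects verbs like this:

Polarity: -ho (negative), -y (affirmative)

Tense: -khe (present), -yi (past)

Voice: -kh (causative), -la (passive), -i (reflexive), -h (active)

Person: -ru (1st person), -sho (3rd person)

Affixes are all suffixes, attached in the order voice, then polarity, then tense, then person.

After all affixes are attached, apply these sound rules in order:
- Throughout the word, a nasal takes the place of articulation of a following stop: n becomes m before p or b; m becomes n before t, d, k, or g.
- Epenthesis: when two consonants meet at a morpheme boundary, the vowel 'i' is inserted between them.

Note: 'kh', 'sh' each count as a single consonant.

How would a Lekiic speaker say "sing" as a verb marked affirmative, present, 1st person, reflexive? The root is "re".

reiyikheru

Attach voice reflexive -i → rei.
Attach polarity affirmative -y → reiy.
Attach tense present -khe → reiykhe.
Attach person 1st person -ru → reiykheru.
Nasal assimilation: no change.
Apply epenthesis: reiykheru → reiyikheru.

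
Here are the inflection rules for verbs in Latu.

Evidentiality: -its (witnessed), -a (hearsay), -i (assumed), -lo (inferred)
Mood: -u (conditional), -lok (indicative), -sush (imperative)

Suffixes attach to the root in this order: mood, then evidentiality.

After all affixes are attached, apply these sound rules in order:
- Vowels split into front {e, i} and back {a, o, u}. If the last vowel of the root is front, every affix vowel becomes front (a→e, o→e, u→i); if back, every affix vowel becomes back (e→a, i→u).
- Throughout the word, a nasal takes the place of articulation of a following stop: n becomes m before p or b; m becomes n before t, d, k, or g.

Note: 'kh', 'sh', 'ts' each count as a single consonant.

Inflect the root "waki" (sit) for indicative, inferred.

wakilekle

Attach mood indicative -lok → wakilok.
Attach evidentiality inferred -lo → wakiloklo.
Apply vowel harmony: wakiloklo → wakilekle.
Nasal assimilation: no change.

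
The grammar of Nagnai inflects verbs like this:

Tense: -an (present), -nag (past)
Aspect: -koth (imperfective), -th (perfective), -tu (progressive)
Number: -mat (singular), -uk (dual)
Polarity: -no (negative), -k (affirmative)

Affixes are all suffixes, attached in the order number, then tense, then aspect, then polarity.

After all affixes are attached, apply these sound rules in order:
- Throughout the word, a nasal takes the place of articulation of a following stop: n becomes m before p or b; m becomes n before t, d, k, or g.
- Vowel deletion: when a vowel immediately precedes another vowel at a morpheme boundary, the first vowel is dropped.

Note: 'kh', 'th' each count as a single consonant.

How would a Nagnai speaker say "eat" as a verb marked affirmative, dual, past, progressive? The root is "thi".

thuknagtuk

Attach number dual -uk → thiuk.
Attach tense past -nag → thiuknag.
Attach aspect progressive -tu → thiuknagtu.
Attach polarity affirmative -k → thiuknagtuk.
Nasal assimilation: no change.
Apply vowel deletion: thiuknagtuk → thuknagtuk.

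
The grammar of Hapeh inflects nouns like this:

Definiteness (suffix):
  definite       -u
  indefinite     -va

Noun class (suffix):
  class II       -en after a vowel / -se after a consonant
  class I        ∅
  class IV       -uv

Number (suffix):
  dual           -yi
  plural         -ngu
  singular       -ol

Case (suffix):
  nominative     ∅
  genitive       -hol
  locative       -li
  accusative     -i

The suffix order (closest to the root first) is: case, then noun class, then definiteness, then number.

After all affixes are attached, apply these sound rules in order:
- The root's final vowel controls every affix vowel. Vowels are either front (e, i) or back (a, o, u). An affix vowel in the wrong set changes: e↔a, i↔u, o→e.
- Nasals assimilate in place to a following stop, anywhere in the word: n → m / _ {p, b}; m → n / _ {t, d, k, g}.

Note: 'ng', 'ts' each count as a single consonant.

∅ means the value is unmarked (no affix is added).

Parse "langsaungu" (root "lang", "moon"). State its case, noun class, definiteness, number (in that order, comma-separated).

nominative, class II, definite, plural

Segment: lang-se-u-ngu.
case: ∅ → nominative.
noun class: -en/se → class II.
definiteness: -u → definite.
number: -ngu → plural.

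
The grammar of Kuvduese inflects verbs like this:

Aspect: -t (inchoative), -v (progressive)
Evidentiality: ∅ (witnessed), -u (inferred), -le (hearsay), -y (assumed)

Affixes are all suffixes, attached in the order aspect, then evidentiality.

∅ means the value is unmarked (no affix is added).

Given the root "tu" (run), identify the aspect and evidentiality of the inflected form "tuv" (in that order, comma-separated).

progressive, witnessed

Segment: tu-v.
aspect: -v → progressive.
evidentiality: ∅ → witnessed.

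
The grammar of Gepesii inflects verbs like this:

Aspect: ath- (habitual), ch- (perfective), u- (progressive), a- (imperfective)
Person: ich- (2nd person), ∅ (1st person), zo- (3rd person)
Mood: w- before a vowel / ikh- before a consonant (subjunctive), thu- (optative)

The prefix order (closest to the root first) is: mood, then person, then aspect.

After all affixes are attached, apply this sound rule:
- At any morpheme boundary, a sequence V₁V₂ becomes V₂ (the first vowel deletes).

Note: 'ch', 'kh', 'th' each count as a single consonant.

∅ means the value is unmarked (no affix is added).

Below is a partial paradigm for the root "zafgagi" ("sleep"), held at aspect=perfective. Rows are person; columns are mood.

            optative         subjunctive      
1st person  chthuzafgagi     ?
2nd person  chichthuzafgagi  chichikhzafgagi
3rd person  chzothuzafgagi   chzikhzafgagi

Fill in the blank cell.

Attach mood subjunctive ikh- (before consonant 'z') → ikhzafgagi.
person = 1st person: zero marking, form stays ikhzafgagi.
Attach aspect perfective ch- → chikhzafgagi.
Vowel deletion: no change.

chikhzafgagi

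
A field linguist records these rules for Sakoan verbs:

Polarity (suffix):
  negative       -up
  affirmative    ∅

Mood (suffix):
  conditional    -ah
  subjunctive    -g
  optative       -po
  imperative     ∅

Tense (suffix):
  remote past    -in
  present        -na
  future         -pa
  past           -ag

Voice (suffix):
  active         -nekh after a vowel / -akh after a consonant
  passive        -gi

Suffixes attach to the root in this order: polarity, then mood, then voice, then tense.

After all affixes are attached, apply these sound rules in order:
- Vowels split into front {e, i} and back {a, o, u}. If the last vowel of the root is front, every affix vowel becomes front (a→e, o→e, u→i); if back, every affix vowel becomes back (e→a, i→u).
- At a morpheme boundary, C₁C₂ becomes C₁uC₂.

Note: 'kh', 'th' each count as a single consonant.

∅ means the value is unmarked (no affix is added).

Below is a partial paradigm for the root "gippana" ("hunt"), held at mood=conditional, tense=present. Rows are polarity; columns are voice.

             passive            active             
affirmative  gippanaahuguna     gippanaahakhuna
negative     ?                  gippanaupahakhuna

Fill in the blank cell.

gippanaupahuguna

Attach polarity negative -up → gippanaup.
Attach mood conditional -ah → gippanaupah.
Attach voice passive -gi → gippanaupahgi.
Attach tense present -na → gippanaupahgina.
Apply vowel harmony: gippanaupahgina → gippanaupahguna.
Apply epenthesis: gippanaupahguna → gippanaupahuguna.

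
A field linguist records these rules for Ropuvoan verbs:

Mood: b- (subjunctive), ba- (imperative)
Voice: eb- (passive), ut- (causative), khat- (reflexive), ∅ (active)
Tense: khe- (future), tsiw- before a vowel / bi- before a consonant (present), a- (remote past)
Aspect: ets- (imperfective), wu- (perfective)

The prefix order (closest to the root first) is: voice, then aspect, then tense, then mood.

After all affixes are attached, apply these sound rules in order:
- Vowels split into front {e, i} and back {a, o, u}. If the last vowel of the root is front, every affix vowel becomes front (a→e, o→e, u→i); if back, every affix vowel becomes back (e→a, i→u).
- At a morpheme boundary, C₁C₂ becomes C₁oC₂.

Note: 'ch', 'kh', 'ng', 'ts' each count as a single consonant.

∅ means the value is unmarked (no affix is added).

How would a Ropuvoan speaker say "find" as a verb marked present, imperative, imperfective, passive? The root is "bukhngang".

batsuwatsabobukhngang

Attach voice passive eb- → ebbukhngang.
Attach aspect imperfective ets- → etsebbukhngang.
Attach tense present tsiw- (before vowel 'e') → tsiwetsebbukhngang.
Attach mood imperative ba- → batsiwetsebbukhngang.
Apply vowel harmony: batsiwetsebbukhngang → batsuwatsabbukhngang.
Apply epenthesis: batsuwatsabbukhngang → batsuwatsabobukhngang.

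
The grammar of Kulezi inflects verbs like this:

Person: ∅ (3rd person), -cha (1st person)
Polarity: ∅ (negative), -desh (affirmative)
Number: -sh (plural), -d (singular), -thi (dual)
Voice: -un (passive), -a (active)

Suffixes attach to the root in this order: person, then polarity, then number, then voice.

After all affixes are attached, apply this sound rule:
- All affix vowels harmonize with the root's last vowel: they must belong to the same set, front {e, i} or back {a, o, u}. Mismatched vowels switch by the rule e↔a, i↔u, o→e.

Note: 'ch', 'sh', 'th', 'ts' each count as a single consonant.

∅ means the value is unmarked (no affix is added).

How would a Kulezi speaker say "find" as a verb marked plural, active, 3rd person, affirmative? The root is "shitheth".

shithethdeshshe

person = 3rd person: zero marking, form stays shitheth.
Attach polarity affirmative -desh → shithethdesh.
Attach number plural -sh → shithethdeshsh.
Attach voice active -a → shithethdeshsha.
Apply vowel harmony: shithethdeshsha → shithethdeshshe.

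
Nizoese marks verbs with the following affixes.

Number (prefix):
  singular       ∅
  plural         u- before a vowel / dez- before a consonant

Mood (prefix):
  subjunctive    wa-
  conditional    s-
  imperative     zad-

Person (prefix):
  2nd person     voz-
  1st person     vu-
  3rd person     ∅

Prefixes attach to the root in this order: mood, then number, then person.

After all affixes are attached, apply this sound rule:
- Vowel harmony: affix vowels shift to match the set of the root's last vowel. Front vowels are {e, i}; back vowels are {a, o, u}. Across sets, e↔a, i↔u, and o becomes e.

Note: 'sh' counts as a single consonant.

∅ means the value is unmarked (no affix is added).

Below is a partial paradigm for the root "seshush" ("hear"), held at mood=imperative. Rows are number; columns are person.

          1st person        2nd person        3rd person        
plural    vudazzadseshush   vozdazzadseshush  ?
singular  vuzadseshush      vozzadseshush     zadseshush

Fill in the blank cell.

Attach mood imperative zad- → zadseshush.
Attach number plural dez- (before consonant 'z') → dezzadseshush.
person = 3rd person: zero marking, form stays dezzadseshush.
Apply vowel harmony: dezzadseshush → dazzadseshush.

dazzadseshush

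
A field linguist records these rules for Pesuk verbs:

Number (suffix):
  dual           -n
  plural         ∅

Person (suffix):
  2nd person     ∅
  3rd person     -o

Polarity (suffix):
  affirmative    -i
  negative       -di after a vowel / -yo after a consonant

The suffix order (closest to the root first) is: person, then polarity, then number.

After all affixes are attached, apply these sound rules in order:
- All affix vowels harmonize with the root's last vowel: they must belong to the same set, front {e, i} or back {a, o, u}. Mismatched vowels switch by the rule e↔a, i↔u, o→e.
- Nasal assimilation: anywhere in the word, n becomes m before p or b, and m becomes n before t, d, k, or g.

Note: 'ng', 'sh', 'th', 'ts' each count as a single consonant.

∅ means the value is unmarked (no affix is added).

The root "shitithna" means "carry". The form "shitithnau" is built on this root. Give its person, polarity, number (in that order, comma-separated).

Segment: shitithna-i.
person: ∅ → 2nd person.
polarity: -i → affirmative.
number: ∅ → plural.

2nd person, affirmative, plural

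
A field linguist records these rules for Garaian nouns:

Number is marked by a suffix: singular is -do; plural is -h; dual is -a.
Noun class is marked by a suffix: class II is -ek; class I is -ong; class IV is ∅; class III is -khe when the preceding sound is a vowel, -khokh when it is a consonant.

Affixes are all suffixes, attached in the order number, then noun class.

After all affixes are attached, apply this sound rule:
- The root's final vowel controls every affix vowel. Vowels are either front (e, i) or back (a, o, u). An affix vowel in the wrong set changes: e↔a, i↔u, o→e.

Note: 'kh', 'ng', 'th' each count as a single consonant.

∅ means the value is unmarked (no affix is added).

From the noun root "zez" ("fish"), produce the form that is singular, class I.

zezdeeng

Attach number singular -do → zezdo.
Attach noun class class I -ong → zezdoong.
Apply vowel harmony: zezdoong → zezdeeng.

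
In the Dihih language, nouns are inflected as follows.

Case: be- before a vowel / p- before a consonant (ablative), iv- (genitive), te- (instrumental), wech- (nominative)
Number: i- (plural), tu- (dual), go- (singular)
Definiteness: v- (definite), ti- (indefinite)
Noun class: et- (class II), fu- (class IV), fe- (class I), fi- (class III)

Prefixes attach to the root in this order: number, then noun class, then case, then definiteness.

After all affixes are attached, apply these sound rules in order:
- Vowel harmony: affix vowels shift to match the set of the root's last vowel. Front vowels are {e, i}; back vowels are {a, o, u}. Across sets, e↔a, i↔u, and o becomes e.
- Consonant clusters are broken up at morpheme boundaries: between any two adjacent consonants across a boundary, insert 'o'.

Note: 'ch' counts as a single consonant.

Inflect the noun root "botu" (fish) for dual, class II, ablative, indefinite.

Attach number dual tu- → tubotu.
Attach noun class class II et- → ettubotu.
Attach case ablative be- (before vowel 'e') → beettubotu.
Attach definiteness indefinite ti- → tibeettubotu.
Apply vowel harmony: tibeettubotu → tubaattubotu.
Apply epenthesis: tubaattubotu → tubaatotubotu.

tubaatotubotu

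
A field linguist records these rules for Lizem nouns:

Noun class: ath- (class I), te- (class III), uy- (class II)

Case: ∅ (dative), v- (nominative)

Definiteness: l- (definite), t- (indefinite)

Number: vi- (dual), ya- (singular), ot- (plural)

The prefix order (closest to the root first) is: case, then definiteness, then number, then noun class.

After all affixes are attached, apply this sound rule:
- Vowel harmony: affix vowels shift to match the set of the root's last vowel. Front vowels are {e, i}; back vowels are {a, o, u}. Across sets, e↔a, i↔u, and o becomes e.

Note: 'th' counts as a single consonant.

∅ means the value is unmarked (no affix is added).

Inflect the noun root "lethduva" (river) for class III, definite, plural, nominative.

Attach case nominative v- → vlethduva.
Attach definiteness definite l- → lvlethduva.
Attach number plural ot- → otlvlethduva.
Attach noun class class III te- → teotlvlethduva.
Apply vowel harmony: teotlvlethduva → taotlvlethduva.

taotlvlethduva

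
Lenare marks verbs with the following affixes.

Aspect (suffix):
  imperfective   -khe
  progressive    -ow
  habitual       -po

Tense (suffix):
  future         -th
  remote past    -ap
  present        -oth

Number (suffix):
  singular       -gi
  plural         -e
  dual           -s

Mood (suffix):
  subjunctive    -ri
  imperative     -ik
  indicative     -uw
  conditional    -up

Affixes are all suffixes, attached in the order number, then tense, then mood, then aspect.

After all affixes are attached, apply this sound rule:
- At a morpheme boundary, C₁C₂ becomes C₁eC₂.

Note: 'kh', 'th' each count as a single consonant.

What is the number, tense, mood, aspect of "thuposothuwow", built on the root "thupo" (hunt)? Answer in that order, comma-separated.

dual, present, indicative, progressive

Segment: thupo-s-oth-uw-ow.
number: -s → dual.
tense: -oth → present.
mood: -uw → indicative.
aspect: -ow → progressive.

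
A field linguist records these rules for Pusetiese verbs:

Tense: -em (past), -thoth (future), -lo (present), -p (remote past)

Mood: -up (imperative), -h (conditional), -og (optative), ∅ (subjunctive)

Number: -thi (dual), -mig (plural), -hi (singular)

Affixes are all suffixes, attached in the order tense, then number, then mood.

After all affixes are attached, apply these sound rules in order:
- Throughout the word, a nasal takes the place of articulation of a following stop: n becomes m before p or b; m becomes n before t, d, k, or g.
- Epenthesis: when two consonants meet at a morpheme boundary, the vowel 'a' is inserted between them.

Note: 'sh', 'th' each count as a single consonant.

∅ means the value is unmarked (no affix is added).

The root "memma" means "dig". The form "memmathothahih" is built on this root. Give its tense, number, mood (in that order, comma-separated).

Segment: memma-thoth-hi-h.
tense: -thoth → future.
number: -hi → singular.
mood: -h → conditional.

future, singular, conditional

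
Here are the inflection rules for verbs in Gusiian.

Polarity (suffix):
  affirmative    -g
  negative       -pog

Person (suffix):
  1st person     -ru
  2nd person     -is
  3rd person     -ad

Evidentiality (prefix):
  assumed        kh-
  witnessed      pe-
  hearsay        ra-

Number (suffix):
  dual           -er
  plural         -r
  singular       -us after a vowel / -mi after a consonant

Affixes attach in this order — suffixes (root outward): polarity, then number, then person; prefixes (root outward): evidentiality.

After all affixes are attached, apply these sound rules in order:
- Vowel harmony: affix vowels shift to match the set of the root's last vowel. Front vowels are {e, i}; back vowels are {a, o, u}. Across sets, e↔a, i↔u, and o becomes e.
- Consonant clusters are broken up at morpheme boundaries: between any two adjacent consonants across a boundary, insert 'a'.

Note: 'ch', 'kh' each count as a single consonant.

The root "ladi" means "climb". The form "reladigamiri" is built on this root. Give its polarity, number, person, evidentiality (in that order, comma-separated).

affirmative, singular, 1st person, hearsay

Segment: ra-ladi-g-mi-ru.
polarity: -g → affirmative.
number: -us/mi → singular.
person: -ru → 1st person.
evidentiality: ra- → hearsay.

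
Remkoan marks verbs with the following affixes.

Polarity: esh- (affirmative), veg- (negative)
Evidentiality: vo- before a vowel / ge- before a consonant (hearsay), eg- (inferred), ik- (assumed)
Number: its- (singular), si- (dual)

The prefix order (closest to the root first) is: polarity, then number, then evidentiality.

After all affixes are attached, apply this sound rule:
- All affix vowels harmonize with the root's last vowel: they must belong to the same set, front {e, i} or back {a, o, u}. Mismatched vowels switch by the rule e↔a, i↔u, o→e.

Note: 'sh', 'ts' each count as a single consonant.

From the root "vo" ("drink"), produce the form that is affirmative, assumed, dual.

Attach polarity affirmative esh- → eshvo.
Attach number dual si- → sieshvo.
Attach evidentiality assumed ik- → iksieshvo.
Apply vowel harmony: iksieshvo → uksuashvo.

uksuashvo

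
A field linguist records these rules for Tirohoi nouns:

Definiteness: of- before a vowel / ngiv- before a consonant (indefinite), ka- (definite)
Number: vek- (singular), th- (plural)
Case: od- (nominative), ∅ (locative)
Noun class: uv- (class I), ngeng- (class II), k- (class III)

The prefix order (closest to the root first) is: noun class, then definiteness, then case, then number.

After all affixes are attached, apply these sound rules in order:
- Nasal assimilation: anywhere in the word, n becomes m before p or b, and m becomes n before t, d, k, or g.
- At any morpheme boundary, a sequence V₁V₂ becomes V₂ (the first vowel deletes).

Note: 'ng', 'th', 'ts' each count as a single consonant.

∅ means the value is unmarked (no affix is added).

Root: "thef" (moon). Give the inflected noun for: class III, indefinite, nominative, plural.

thodngivkthef

Attach noun class class III k- → kthef.
Attach definiteness indefinite ngiv- (before consonant 'k') → ngivkthef.
Attach case nominative od- → odngivkthef.
Attach number plural th- → thodngivkthef.
Nasal assimilation: no change.
Vowel deletion: no change.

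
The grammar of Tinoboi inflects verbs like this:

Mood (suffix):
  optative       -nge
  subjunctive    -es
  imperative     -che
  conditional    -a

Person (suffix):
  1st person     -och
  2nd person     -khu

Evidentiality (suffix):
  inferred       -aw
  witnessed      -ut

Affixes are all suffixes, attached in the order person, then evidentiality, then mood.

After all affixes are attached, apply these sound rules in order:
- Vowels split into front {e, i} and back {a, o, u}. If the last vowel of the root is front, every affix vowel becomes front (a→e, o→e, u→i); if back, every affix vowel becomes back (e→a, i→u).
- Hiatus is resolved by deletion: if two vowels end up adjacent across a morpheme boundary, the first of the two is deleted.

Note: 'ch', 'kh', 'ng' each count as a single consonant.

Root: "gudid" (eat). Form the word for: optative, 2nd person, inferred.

Attach person 2nd person -khu → gudidkhu.
Attach evidentiality inferred -aw → gudidkhuaw.
Attach mood optative -nge → gudidkhuawnge.
Apply vowel harmony: gudidkhuawnge → gudidkhiewnge.
Apply vowel deletion: gudidkhiewnge → gudidkhewnge.

gudidkhewnge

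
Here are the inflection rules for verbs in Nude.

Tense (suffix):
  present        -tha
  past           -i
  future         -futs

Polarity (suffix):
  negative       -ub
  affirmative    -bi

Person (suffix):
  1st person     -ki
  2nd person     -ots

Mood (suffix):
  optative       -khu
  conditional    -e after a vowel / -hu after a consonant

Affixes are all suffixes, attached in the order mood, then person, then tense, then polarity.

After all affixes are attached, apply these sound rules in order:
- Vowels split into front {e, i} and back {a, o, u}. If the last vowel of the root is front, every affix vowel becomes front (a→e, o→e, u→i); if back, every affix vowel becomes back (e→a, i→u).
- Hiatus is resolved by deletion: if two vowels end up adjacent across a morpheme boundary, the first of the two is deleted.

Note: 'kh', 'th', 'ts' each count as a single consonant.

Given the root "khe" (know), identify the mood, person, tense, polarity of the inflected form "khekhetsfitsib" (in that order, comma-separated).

optative, 2nd person, future, negative

Segment: khe-khu-ots-futs-ub.
mood: -khu → optative.
person: -ots → 2nd person.
tense: -futs → future.
polarity: -ub → negative.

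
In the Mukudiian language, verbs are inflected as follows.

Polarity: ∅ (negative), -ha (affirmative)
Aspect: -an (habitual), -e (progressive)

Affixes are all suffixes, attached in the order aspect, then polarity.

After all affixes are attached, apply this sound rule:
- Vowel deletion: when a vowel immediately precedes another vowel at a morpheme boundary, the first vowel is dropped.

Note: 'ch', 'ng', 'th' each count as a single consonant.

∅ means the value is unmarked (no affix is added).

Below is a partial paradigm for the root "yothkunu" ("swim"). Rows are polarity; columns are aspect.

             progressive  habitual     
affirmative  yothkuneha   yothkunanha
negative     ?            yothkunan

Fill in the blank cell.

Attach aspect progressive -e → yothkunue.
polarity = negative: zero marking, form stays yothkunue.
Apply vowel deletion: yothkunue → yothkune.

yothkune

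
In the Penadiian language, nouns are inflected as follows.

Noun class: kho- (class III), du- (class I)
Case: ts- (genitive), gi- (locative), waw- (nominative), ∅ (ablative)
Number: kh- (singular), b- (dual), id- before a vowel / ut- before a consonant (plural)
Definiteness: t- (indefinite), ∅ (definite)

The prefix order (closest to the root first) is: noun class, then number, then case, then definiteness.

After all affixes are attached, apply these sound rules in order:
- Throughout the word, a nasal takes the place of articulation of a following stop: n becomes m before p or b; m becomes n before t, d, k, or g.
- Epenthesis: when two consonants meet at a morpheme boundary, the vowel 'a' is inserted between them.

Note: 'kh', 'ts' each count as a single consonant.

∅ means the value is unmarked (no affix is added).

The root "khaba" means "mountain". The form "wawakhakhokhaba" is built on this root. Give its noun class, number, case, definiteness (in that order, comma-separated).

Segment: waw-kh-kho-khaba.
noun class: kho- → class III.
number: kh- → singular.
case: waw- → nominative.
definiteness: ∅ → definite.

class III, singular, nominative, definite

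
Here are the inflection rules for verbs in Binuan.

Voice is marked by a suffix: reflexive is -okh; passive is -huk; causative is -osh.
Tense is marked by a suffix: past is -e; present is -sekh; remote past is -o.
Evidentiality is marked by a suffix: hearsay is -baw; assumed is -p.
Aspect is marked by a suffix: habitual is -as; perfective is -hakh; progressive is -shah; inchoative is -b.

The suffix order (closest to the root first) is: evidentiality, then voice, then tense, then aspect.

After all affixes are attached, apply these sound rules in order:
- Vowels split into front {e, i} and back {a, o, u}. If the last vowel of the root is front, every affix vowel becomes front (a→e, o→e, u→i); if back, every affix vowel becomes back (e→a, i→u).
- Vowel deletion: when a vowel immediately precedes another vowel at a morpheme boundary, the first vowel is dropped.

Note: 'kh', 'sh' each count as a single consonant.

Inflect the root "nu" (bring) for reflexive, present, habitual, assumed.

Attach evidentiality assumed -p → nup.
Attach voice reflexive -okh → nupokh.
Attach tense present -sekh → nupokhsekh.
Attach aspect habitual -as → nupokhsekhas.
Apply vowel harmony: nupokhsekhas → nupokhsakhas.
Vowel deletion: no change.

nupokhsakhas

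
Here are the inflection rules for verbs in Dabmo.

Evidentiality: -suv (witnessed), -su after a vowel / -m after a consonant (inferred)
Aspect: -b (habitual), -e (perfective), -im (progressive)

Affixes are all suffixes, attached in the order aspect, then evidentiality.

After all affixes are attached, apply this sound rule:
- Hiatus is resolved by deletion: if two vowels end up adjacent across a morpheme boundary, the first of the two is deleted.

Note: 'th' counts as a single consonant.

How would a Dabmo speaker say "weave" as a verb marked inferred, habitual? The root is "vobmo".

vobmobm

Attach aspect habitual -b → vobmob.
Attach evidentiality inferred -m (after consonant 'b') → vobmobm.
Vowel deletion: no change.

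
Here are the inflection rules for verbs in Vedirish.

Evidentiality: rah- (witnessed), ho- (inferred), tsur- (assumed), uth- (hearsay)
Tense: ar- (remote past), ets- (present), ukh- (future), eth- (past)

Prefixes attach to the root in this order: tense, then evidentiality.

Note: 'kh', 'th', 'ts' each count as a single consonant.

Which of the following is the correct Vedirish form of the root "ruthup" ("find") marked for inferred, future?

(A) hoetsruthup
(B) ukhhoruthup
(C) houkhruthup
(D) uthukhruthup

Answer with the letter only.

Attach tense future ukh- → ukhruthup.
Attach evidentiality inferred ho- → houkhruthup.
So the correct form is houkhruthup, option (C).
(D) uthukhruthup is wrong: it uses hearsay instead of inferred for evidentiality.
(B) ukhhoruthup is wrong: it has the affixes in the wrong order.
(A) hoetsruthup is wrong: it uses present instead of future for tense.

C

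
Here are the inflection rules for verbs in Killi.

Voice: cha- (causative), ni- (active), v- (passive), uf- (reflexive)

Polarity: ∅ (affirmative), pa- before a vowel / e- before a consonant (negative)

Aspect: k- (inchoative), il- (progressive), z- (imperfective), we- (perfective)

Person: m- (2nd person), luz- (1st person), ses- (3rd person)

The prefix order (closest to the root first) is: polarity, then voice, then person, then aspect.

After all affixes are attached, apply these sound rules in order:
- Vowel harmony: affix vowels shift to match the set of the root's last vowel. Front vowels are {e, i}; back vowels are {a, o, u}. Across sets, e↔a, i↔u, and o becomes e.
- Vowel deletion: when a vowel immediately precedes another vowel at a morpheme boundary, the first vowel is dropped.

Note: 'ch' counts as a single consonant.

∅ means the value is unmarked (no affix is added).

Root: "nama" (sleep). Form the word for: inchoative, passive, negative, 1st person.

kluzvanama

Attach polarity negative e- (before consonant 'n') → enama.
Attach voice passive v- → venama.
Attach person 1st person luz- → luzvenama.
Attach aspect inchoative k- → kluzvenama.
Apply vowel harmony: kluzvenama → kluzvanama.
Vowel deletion: no change.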